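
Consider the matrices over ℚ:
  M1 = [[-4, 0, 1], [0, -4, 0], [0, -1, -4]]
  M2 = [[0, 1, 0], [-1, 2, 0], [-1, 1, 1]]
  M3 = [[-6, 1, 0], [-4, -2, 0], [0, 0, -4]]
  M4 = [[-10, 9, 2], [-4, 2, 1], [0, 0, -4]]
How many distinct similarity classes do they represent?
Characteristic polynomials: χ_{M1} = (x + 4)^3, χ_{M2} = (x - 1)^3, χ_{M3} = (x + 4)^3, χ_{M4} = (x + 4)^3.

{M1, M4}: invariant factors (x + 4)^3.

{M2}: invariant factors x - 1, (x - 1)^2.

{M3}: invariant factors x + 4, (x + 4)^2.

Matrices are similar if and only if their invariant-factor lists agree; the partition into similarity classes is {M1, M4}, {M2}, {M3}.

3 classes: {M1, M4}, {M2}, {M3}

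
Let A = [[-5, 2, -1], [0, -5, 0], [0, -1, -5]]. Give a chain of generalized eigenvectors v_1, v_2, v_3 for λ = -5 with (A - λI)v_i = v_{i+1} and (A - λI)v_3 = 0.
We seek v_1 ∈ ker((A + 5I)^3) \ ker((A + 5I)^2), then set v_{i+1} = (A + 5I) v_i.

One such chain is v_1 = [[0, 1, 2]]^T, v_2 = [[0, 0, -1]]^T, v_3 = [[1, 0, 0]]^T. Check: (A + 5I) v_3 = [[0, 0, 0]]^T = 0.

v_1 = [[0, 1, 2]]^T, v_2 = [[0, 0, -1]]^T, v_3 = [[1, 0, 0]]^T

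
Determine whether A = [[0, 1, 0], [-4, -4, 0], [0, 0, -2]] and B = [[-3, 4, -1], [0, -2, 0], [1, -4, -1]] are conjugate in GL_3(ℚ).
Yes.

Two matrices over a field are similar if and only if they have the same invariant factors.

Both A and B have characteristic polynomial (x + 2)^3 and minimal polynomial (x + 2)^2. Computing further, both have invariant factors x + 2, (x + 2)^2. Hence A and B are similar.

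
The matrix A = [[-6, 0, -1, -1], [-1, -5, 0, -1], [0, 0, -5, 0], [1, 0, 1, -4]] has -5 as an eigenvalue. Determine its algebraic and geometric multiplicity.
algebraic multiplicity 4, geometric multiplicity 2

The characteristic polynomial is (x + 5)^4, so the factor x + 5 appears with exponent 4: the algebraic multiplicity is 4.

rank(A + 5I) = 2, so the eigenspace has dimension 4 - 2 = 2: the geometric multiplicity is 2.

Since 2 < 4, A is not diagonalizable.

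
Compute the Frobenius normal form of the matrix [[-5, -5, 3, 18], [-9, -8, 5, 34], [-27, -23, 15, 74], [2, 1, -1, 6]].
The invariant factors of A (the non-unit diagonal entries of the Smith normal form of xI - A over ℚ[x]) are x^2(x - 6)(x - 2), each dividing the next. The characteristic polynomial is their product, x^2(x - 6)(x - 2).

The rational canonical form is the block-diagonal matrix of companion matrices C(f_i):
R = [[0, 0, 0, 0], [1, 0, 0, 0], [0, 1, 0, -12], [0, 0, 1, 8]].

R = [[0, 0, 0, 0], [1, 0, 0, 0], [0, 1, 0, -12], [0, 0, 1, 8]]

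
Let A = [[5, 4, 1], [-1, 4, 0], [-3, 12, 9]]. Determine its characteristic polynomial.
χ_A(x) = (x - 6)^3

xI - A = [[x - 5, -4, -1], [1, x - 4, 0], [3, -12, x - 9]].

Expanding det(xI - A) along the first row:
det(xI - A) = + (x - 5)·det([[x - 4, 0], [-12, x - 9]]) - (-4)·det([[1, 0], [3, x - 9]]) + (-1)·det([[1, x - 4], [3, -12]]).

Evaluating gives χ_A(x) = x^3 - 18x^2 + 108x - 216 = (x - 6)^3.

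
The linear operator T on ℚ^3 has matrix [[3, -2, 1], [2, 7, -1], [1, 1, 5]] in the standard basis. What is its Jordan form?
The characteristic polynomial is det(xI - A) = (x - 5)^3, so the eigenvalues are 5 (algebraic multiplicity 3).

For λ = 5: rank(A - 5I) = 2, rank((A - 5I)^2) = 1, rank((A - 5I)^3) = 0. The eigenspace has dimension 3 - 2 = 1, so there is 1 Jordan block; the rank sequence gives block sizes [3].

Assembling the blocks gives the Jordan form J above.

J = [[5, 1, 0], [0, 5, 1], [0, 0, 5]]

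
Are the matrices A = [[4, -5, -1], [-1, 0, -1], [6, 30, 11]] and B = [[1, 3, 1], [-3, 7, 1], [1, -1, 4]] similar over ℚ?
trace(A) = 15 but trace(B) = 12. The trace is a similarity invariant, so A and B are not similar.

No.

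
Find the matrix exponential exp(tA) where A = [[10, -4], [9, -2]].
A has Jordan form J = [[4, 1], [0, 4]] with A = PJP^{-1}, so e^{tA} = P e^{tJ} P^{-1}.

For a Jordan block J_k(λ), e^{tJ_k(λ)} = e^{λt} · (I + tN + t^2 N^2/2! + ... + t^{k-1} N^{k-1}/(k-1)!) where N is the nilpotent superdiagonal part.

Assembling the blocks and conjugating back gives the entries of e^{tA} as shown above.

e^{tA} = [[(6*t + 1)*e^{4*t}, -4*t*e^{4*t}], [9*t*e^{4*t}, (1 - 6*t)*e^{4*t}]]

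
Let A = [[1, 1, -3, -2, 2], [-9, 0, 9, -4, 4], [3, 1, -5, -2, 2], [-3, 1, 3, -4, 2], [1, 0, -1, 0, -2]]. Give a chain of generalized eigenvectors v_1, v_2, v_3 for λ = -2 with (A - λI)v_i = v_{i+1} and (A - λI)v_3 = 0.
We seek v_1 ∈ ker((A + 2I)^3) \ ker((A + 2I)^2), then set v_{i+1} = (A + 2I) v_i.

One such chain is v_1 = [[0, 0, 1, 0, 0]]^T, v_2 = [[-3, 9, -3, 3, -1]]^T, v_3 = [[1, 2, 1, 1, 0]]^T. Check: (A + 2I) v_3 = [[0, 0, 0, 0, 0]]^T = 0.

v_1 = [[0, 0, 1, 0, 0]]^T, v_2 = [[-3, 9, -3, 3, -1]]^T, v_3 = [[1, 2, 1, 1, 0]]^T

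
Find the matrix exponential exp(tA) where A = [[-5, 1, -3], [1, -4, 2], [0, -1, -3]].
e^{tA} = [[(t^2 - t + 1)*e^{-4*t}, t*(t + 1)*e^{-4*t}, t*(t - 3)*e^{-4*t}], [t*(2 - t)*e^{-4*t}/2, (2 - t^2)*e^{-4*t}/2, t*(4 - t)*e^{-4*t}/2], [-t^2*e^{-4*t}/2, t*(-t - 2)*e^{-4*t}/2, (-t^2/2 + t + 1)*e^{-4*t}]]

A has Jordan form J = [[-4, 1, 0], [0, -4, 1], [0, 0, -4]] with A = PJP^{-1}, so e^{tA} = P e^{tJ} P^{-1}.

For a Jordan block J_k(λ), e^{tJ_k(λ)} = e^{λt} · (I + tN + t^2 N^2/2! + ... + t^{k-1} N^{k-1}/(k-1)!) where N is the nilpotent superdiagonal part.

Assembling the blocks and conjugating back gives the entries of e^{tA} as shown above.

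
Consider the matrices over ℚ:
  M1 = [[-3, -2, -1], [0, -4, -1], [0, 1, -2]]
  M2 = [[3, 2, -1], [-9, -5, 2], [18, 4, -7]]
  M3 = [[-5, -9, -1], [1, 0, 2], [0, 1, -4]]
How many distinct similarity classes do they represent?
Characteristic polynomials: χ_{M1} = (x + 3)^3, χ_{M2} = (x + 3)^3, χ_{M3} = (x + 3)^3.

{M1, M2, M3}: invariant factors (x + 3)^3.

Matrices are similar if and only if their invariant-factor lists agree; the partition into similarity classes is {M1, M2, M3}.

1 class: {M1, M2, M3}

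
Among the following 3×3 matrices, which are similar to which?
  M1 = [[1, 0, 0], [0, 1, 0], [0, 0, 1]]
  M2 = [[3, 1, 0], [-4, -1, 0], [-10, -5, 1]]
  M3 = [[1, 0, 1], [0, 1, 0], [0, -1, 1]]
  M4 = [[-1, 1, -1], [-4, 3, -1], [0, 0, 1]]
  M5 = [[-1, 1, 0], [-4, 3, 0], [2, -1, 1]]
Characteristic polynomials: χ_{M1} = (x - 1)^3, χ_{M2} = (x - 1)^3, χ_{M3} = (x - 1)^3, χ_{M4} = (x - 1)^3, χ_{M5} = (x - 1)^3.

{M1}: invariant factors x - 1, x - 1, x - 1.

{M2, M5}: invariant factors x - 1, (x - 1)^2.

{M3, M4}: invariant factors (x - 1)^3.

Matrices are similar if and only if their invariant-factor lists agree; the partition into similarity classes is {M1}, {M2, M5}, {M3, M4}.

3 classes: {M1}, {M2, M5}, {M3, M4}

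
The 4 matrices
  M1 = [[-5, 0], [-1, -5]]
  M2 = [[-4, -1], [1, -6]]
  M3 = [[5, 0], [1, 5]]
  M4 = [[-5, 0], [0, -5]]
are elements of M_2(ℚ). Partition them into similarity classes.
3 classes: {M1, M2}, {M3}, {M4}

Characteristic polynomials: χ_{M1} = (x + 5)^2, χ_{M2} = (x + 5)^2, χ_{M3} = (x - 5)^2, χ_{M4} = (x + 5)^2.

{M1, M2}: invariant factors (x + 5)^2.

{M3}: invariant factors (x - 5)^2.

{M4}: invariant factors x + 5, x + 5.

Matrices are similar if and only if their invariant-factor lists agree; the partition into similarity classes is {M1, M2}, {M3}, {M4}.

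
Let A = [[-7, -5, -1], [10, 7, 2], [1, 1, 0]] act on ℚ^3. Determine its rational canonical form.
The invariant factors of A (the non-unit diagonal entries of the Smith normal form of xI - A over ℚ[x]) are (x - 1)(x^2 + x + 1), each dividing the next. The characteristic polynomial is their product, (x - 1)(x^2 + x + 1).

The rational canonical form is the block-diagonal matrix of companion matrices C(f_i):
R = [[0, 0, 1], [1, 0, 0], [0, 1, 0]].

Note the characteristic polynomial does not split into linear factors over ℚ, so A has no Jordan form over ℚ; the rational canonical form exists over any field.

R = [[0, 0, 1], [1, 0, 0], [0, 1, 0]]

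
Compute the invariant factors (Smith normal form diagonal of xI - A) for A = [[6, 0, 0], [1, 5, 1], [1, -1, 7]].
x - 6, (x - 6)^2

The Jordan structure of A has elementary divisors (x - 6)^2, (x - 6). Arranging the block sizes at each eigenvalue in decreasing order and taking row products gives the invariant factors.

Invariant factors (smallest first, each dividing the next): x - 6, (x - 6)^2.

Check: the last factor (x - 6)^2 is the minimal polynomial, and the product (x - 6)^3 is the characteristic polynomial.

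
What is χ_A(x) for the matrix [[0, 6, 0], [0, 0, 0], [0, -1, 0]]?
χ_A(x) = x^3

xI - A = [[x, -6, 0], [0, x, 0], [0, 1, x]].

Expanding det(xI - A) along the first row:
det(xI - A) = + (x)·det([[x, 0], [1, x]]) - (-6)·det([[0, 0], [0, x]]) + (0)·det([[0, x], [0, 1]]).

Evaluating gives χ_A(x) = x^3.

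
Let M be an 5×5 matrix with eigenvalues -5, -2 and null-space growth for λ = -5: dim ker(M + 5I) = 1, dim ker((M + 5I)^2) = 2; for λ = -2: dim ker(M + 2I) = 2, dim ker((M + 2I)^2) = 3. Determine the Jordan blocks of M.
Jordan blocks: (-5, 2), (-2, 2), (-2, 1)

λ = -5: successive nullity increments [1, 1] count blocks of size ≥ k; block sizes are [2].
λ = -2: successive nullity increments [2, 1] count blocks of size ≥ k; block sizes are [2, 1].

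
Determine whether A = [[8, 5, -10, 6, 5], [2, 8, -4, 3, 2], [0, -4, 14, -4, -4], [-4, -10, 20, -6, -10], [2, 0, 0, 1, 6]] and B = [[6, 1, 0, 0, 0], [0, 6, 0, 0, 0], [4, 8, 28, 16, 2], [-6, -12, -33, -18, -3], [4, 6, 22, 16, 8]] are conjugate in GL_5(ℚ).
Yes.

Two matrices over a field are similar if and only if they have the same invariant factors.

Both A and B have characteristic polynomial (x - 6)^5 and minimal polynomial (x - 6)^2. Computing further, both have invariant factors x - 6, (x - 6)^2, (x - 6)^2. Hence A and B are similar.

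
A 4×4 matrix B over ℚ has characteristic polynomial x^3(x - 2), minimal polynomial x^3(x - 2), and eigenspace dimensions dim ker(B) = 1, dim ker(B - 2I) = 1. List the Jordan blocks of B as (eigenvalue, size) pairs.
Jordan blocks: (0, 3), (2, 1)

λ = 0: algebraic multiplicity 3 (exponent in χ_B), largest block size 3 (exponent in m_B), 1 block (geometric multiplicity). This forces block sizes [3].
λ = 2: algebraic multiplicity 1 (exponent in χ_B), largest block size 1 (exponent in m_B), 1 block (geometric multiplicity). This forces block sizes [1].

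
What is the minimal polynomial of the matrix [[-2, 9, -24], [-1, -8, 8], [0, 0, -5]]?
The characteristic polynomial factors as (x + 5)^3. The minimal polynomial is ∏(x - λ)^{k_λ} where k_λ is the size of the largest Jordan block at λ.

For λ = -5: rank(A + 5I) = 1, and the largest Jordan block has size 2 (the smallest k with rank((A + 5I)^k) = rank((A + 5I)^(k+1))).

So m_A(x) = (x + 5)^2.

m_A(x) = (x + 5)^2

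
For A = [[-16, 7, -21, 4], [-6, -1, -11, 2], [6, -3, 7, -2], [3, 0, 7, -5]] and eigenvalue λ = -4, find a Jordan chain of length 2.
v_1 = [[2, 2, -1, -1]]^T, v_2 = [[7, 3, -3, 0]]^T

We seek v_1 ∈ ker((A + 4I)^2) \ ker(A + 4I), then set v_{i+1} = (A + 4I) v_i.

One such chain is v_1 = [[2, 2, -1, -1]]^T, v_2 = [[7, 3, -3, 0]]^T. Check: (A + 4I) v_2 = [[0, 0, 0, 0]]^T = 0.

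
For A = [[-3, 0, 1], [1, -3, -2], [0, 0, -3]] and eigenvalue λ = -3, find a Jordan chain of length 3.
v_1 = [[3, 2, 1]]^T, v_2 = [[1, 1, 0]]^T, v_3 = [[0, 1, 0]]^T

We seek v_1 ∈ ker((A + 3I)^3) \ ker((A + 3I)^2), then set v_{i+1} = (A + 3I) v_i.

One such chain is v_1 = [[3, 2, 1]]^T, v_2 = [[1, 1, 0]]^T, v_3 = [[0, 1, 0]]^T. Check: (A + 3I) v_3 = [[0, 0, 0]]^T = 0.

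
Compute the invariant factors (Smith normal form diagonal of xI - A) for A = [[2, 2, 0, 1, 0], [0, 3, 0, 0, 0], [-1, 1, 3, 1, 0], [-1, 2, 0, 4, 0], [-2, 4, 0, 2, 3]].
x - 3, (x - 3)^2, (x - 3)^2

The Jordan structure of A has elementary divisors (x - 3)^2, (x - 3)^2, (x - 3). Arranging the block sizes at each eigenvalue in decreasing order and taking row products gives the invariant factors.

Invariant factors (smallest first, each dividing the next): x - 3, (x - 3)^2, (x - 3)^2.

Check: the last factor (x - 3)^2 is the minimal polynomial, and the product (x - 3)^5 is the characteristic polynomial.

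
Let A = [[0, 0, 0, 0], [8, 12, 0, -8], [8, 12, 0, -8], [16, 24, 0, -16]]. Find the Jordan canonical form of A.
J = [[-4, 0, 0, 0], [0, 0, 0, 0], [0, 0, 0, 0], [0, 0, 0, 0]]

The characteristic polynomial is det(xI - A) = x^3(x + 4), so the eigenvalues are -4 (algebraic multiplicity 1), 0 (algebraic multiplicity 3).

For λ = -4: algebraic multiplicity 1 gives one 1×1 block.

For λ = 0: rank(A) = 1. The eigenspace has dimension 4 - 1 = 3, so there are 3 Jordan blocks; the rank sequence gives block sizes [1, 1, 1].

Assembling the blocks gives the Jordan form J above.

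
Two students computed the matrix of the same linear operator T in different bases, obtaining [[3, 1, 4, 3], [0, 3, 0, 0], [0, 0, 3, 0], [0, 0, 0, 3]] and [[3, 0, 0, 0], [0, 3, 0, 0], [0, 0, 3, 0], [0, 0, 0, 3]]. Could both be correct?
Both have characteristic polynomial (x - 3)^4, but the minimal polynomial of A is (x - 3)^2 while the minimal polynomial of B is x - 3. The minimal polynomial is a similarity invariant, so A and B are not similar.

No.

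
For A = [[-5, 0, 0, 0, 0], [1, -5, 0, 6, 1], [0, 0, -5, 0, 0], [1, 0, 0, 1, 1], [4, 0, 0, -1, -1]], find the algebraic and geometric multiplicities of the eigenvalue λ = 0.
The characteristic polynomial is x^2(x + 5)^3, so the factor x appears with exponent 2: the algebraic multiplicity is 2.

rank(A) = 4, so the eigenspace has dimension 5 - 4 = 1: the geometric multiplicity is 1.

Since 1 < 2, A is not diagonalizable.

algebraic multiplicity 2, geometric multiplicity 1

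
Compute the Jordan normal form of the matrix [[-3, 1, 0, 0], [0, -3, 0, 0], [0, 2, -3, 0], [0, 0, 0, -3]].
J = [[-3, 1, 0, 0], [0, -3, 0, 0], [0, 0, -3, 0], [0, 0, 0, -3]]

The characteristic polynomial is det(xI - A) = (x + 3)^4, so the eigenvalues are -3 (algebraic multiplicity 4).

For λ = -3: rank(A + 3I) = 1, rank((A + 3I)^2) = 0. The eigenspace has dimension 4 - 1 = 3, so there are 3 Jordan blocks; the rank sequence gives block sizes [2, 1, 1].

Assembling the blocks gives the Jordan form J above.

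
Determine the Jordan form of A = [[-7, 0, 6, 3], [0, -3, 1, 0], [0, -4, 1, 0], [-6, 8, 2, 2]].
J = [[-4, 0, 0, 0], [0, -1, 1, 0], [0, 0, -1, 0], [0, 0, 0, -1]]

The characteristic polynomial is det(xI - A) = (x + 1)^3(x + 4), so the eigenvalues are -4 (algebraic multiplicity 1), -1 (algebraic multiplicity 3).

For λ = -4: algebraic multiplicity 1 gives one 1×1 block.

For λ = -1: rank(A + I) = 2, rank((A + I)^2) = 1. The eigenspace has dimension 4 - 2 = 2, so there are 2 Jordan blocks; the rank sequence gives block sizes [2, 1].

Assembling the blocks gives the Jordan form J above.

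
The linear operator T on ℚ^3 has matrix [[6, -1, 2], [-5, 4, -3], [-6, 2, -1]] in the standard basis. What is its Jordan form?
J = [[3, 1, 0], [0, 3, 1], [0, 0, 3]]

The characteristic polynomial is det(xI - A) = (x - 3)^3, so the eigenvalues are 3 (algebraic multiplicity 3).

For λ = 3: rank(A - 3I) = 2, rank((A - 3I)^2) = 1, rank((A - 3I)^3) = 0. The eigenspace has dimension 3 - 2 = 1, so there is 1 Jordan block; the rank sequence gives block sizes [3].

Assembling the blocks gives the Jordan form J above.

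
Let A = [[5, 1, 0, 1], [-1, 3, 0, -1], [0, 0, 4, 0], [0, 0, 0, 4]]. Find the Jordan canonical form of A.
J = [[4, 1, 0, 0], [0, 4, 0, 0], [0, 0, 4, 0], [0, 0, 0, 4]]

The characteristic polynomial is det(xI - A) = (x - 4)^4, so the eigenvalues are 4 (algebraic multiplicity 4).

For λ = 4: rank(A - 4I) = 1, rank((A - 4I)^2) = 0. The eigenspace has dimension 4 - 1 = 3, so there are 3 Jordan blocks; the rank sequence gives block sizes [2, 1, 1].

Assembling the blocks gives the Jordan form J above.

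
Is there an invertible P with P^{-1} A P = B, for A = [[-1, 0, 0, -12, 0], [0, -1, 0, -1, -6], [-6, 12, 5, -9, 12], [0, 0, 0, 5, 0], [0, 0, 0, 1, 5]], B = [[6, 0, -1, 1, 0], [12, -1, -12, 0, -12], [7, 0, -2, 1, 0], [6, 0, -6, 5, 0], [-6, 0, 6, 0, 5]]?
Yes.

Two matrices over a field are similar if and only if they have the same invariant factors.

Both A and B have characteristic polynomial (x - 5)^3(x + 1)^2 and minimal polynomial (x - 5)^2(x + 1). Computing further, both have invariant factors (x - 5)(x + 1), (x - 5)^2(x + 1). Hence A and B are similar.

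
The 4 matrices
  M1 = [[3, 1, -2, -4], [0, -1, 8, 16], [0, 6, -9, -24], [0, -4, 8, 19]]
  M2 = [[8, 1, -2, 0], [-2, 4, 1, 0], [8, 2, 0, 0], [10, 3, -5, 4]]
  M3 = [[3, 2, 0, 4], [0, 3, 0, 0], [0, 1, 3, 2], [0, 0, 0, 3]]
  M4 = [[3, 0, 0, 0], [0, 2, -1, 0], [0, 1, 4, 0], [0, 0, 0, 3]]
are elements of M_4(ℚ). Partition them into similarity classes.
2 classes: {M1, M3, M4}, {M2}

Characteristic polynomials: χ_{M1} = (x - 3)^4, χ_{M2} = (x - 4)^4, χ_{M3} = (x - 3)^4, χ_{M4} = (x - 3)^4.

{M1, M3, M4}: invariant factors x - 3, x - 3, (x - 3)^2.

{M2}: invariant factors x - 4, (x - 4)^3.

Matrices are similar if and only if their invariant-factor lists agree; the partition into similarity classes is {M1, M3, M4}, {M2}.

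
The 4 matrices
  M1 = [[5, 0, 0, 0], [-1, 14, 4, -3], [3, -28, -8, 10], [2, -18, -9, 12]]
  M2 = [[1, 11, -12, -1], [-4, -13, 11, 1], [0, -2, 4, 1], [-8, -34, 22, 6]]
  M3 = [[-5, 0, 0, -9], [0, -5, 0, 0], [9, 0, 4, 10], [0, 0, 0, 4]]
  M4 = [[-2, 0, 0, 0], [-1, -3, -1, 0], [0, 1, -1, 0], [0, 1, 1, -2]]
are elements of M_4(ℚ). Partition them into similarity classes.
Characteristic polynomials: χ_{M1} = (x - 6)^3(x - 5), χ_{M2} = (x - 4)^2(x + 5)^2, χ_{M3} = (x - 4)^2(x + 5)^2, χ_{M4} = (x + 2)^4.

{M1}: invariant factors (x - 6)^3(x - 5).

{M2}: invariant factors (x - 4)^2(x + 5)^2.

{M3}: invariant factors x + 5, (x - 4)^2(x + 5).

{M4}: invariant factors x + 2, (x + 2)^3.

Matrices are similar if and only if their invariant-factor lists agree; the partition into similarity classes is {M1}, {M2}, {M3}, {M4}.

4 classes: {M1}, {M2}, {M3}, {M4}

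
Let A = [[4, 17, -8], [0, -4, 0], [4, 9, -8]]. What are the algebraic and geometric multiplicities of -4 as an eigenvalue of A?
The characteristic polynomial is x(x + 4)^2, so the factor x + 4 appears with exponent 2: the algebraic multiplicity is 2.

rank(A + 4I) = 2, so the eigenspace has dimension 3 - 2 = 1: the geometric multiplicity is 1.

Since 1 < 2, A is not diagonalizable.

algebraic multiplicity 2, geometric multiplicity 1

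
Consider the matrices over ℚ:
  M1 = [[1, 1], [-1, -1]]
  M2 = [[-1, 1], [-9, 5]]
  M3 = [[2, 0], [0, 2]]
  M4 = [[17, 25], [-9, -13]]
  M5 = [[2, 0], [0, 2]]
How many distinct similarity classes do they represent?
Characteristic polynomials: χ_{M1} = x^2, χ_{M2} = (x - 2)^2, χ_{M3} = (x - 2)^2, χ_{M4} = (x - 2)^2, χ_{M5} = (x - 2)^2.

{M1}: invariant factors x^2.

{M2, M4}: invariant factors (x - 2)^2.

{M3, M5}: invariant factors x - 2, x - 2.

Matrices are similar if and only if their invariant-factor lists agree; the partition into similarity classes is {M1}, {M2, M4}, {M3, M5}.

3 classes: {M1}, {M2, M4}, {M3, M5}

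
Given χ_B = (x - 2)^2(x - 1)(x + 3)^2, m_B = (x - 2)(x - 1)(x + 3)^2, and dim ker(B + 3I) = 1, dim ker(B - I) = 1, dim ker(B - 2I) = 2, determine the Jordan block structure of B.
Jordan blocks: (-3, 2), (1, 1), (2, 1), (2, 1)

λ = -3: algebraic multiplicity 2 (exponent in χ_B), largest block size 2 (exponent in m_B), 1 block (geometric multiplicity). This forces block sizes [2].
λ = 1: algebraic multiplicity 1 (exponent in χ_B), largest block size 1 (exponent in m_B), 1 block (geometric multiplicity). This forces block sizes [1].
λ = 2: algebraic multiplicity 2 (exponent in χ_B), largest block size 1 (exponent in m_B), 2 blocks (geometric multiplicity). These force block sizes [1, 1].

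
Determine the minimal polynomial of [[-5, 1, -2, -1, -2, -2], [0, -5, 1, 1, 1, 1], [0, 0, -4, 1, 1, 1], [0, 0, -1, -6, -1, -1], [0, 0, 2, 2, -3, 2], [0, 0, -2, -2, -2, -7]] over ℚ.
m_A(x) = (x + 5)^2

The characteristic polynomial factors as (x + 5)^6. The minimal polynomial is ∏(x - λ)^{k_λ} where k_λ is the size of the largest Jordan block at λ.

For λ = -5: rank(A + 5I) = 2, and the largest Jordan block has size 2 (the smallest k with rank((A + 5I)^k) = rank((A + 5I)^(k+1))).

So m_A(x) = (x + 5)^2.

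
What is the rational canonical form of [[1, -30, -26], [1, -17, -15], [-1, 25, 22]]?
R = [[0, 0, 3], [1, 0, -10], [0, 1, 6]]

The invariant factors of A (the non-unit diagonal entries of the Smith normal form of xI - A over ℚ[x]) are (x - 3)(x^2 - 3x + 1), each dividing the next. The characteristic polynomial is their product, (x - 3)(x^2 - 3x + 1).

The rational canonical form is the block-diagonal matrix of companion matrices C(f_i):
R = [[0, 0, 3], [1, 0, -10], [0, 1, 6]].

Note the characteristic polynomial does not split into linear factors over ℚ, so A has no Jordan form over ℚ; the rational canonical form exists over any field.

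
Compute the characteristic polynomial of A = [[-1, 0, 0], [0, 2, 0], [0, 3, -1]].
χ_A(x) = (x - 2)(x + 1)^2

xI - A = [[x + 1, 0, 0], [0, x - 2, 0], [0, -3, x + 1]].

Expanding det(xI - A) along the first row:
det(xI - A) = + (x + 1)·det([[x - 2, 0], [-3, x + 1]]) - (0)·det([[0, 0], [0, x + 1]]) + (0)·det([[0, x - 2], [0, -3]]).

Evaluating gives χ_A(x) = x^3 - 3x - 2 = (x - 2)(x + 1)^2.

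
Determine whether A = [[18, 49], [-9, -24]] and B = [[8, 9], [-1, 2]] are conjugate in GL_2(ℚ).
No.

trace(A) = -6 but trace(B) = 10. The trace is a similarity invariant, so A and B are not similar.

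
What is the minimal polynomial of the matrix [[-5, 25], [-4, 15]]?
The characteristic polynomial factors as (x - 5)^2. The minimal polynomial is ∏(x - λ)^{k_λ} where k_λ is the size of the largest Jordan block at λ.

For λ = 5: rank(A - 5I) = 1, and the largest Jordan block has size 2 (the smallest k with rank((A - 5I)^k) = rank((A - 5I)^(k+1))).

So m_A(x) = (x - 5)^2.

m_A(x) = (x - 5)^2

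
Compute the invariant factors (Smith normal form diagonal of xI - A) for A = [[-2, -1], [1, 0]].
(x + 1)^2

The Jordan structure of A has elementary divisors (x + 1)^2. Arranging the block sizes at each eigenvalue in decreasing order and taking row products gives the invariant factors.

Invariant factors (smallest first, each dividing the next): (x + 1)^2.

Check: the last factor (x + 1)^2 is the minimal polynomial, and the product (x + 1)^2 is the characteristic polynomial.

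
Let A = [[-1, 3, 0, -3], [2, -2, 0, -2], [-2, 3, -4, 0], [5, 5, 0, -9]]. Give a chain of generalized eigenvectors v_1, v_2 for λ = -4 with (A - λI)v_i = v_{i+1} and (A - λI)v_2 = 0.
We seek v_1 ∈ ker((A + 4I)^2) \ ker(A + 4I), then set v_{i+1} = (A + 4I) v_i.

One such chain is v_1 = [[-3, -1, -3, -5]]^T, v_2 = [[3, 2, 3, 5]]^T. Check: (A + 4I) v_2 = [[0, 0, 0, 0]]^T = 0.

v_1 = [[-3, -1, -3, -5]]^T, v_2 = [[3, 2, 3, 5]]^T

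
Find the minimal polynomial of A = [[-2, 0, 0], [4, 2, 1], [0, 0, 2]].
m_A(x) = (x - 2)^2(x + 2)

The characteristic polynomial factors as (x - 2)^2(x + 2). The minimal polynomial is ∏(x - λ)^{k_λ} where k_λ is the size of the largest Jordan block at λ.

For λ = -2: rank(A + 2I) = 2, and the largest Jordan block has size 1 (the smallest k with rank((A + 2I)^k) = rank((A + 2I)^(k+1))).
For λ = 2: rank(A - 2I) = 2, and the largest Jordan block has size 2 (the smallest k with rank((A - 2I)^k) = rank((A - 2I)^(k+1))).

So m_A(x) = (x - 2)^2(x + 2).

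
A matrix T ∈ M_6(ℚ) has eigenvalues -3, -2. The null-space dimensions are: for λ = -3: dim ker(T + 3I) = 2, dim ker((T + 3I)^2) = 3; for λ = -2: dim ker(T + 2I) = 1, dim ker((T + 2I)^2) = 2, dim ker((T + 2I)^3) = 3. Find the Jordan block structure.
λ = -3: successive nullity increments [2, 1] count blocks of size ≥ k; block sizes are [2, 1].
λ = -2: successive nullity increments [1, 1, 1] count blocks of size ≥ k; block sizes are [3].

Jordan blocks: (-3, 2), (-3, 1), (-2, 3)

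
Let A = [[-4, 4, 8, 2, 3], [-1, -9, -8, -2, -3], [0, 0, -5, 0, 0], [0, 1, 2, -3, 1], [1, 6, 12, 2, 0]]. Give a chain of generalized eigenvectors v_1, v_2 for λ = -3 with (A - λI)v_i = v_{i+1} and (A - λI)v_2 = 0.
We seek v_1 ∈ ker((A + 3I)^2) \ ker(A + 3I), then set v_{i+1} = (A + 3I) v_i.

One such chain is v_1 = [[0, 0, 0, -1, 1]]^T, v_2 = [[1, -1, 0, 1, 1]]^T. Check: (A + 3I) v_2 = [[0, 0, 0, 0, 0]]^T = 0.

v_1 = [[0, 0, 0, -1, 1]]^T, v_2 = [[1, -1, 0, 1, 1]]^T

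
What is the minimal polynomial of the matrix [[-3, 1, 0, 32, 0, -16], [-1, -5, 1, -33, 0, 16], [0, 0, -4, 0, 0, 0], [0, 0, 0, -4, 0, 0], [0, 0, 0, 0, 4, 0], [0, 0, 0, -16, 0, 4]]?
The characteristic polynomial factors as (x - 4)^2(x + 4)^4. The minimal polynomial is ∏(x - λ)^{k_λ} where k_λ is the size of the largest Jordan block at λ.

For λ = -4: rank(A + 4I) = 4, and the largest Jordan block has size 3 (the smallest k with rank((A + 4I)^k) = rank((A + 4I)^(k+1))).
For λ = 4: rank(A - 4I) = 4, and the largest Jordan block has size 1 (the smallest k with rank((A - 4I)^k) = rank((A - 4I)^(k+1))).

So m_A(x) = (x - 4)(x + 4)^3.

m_A(x) = (x - 4)(x + 4)^3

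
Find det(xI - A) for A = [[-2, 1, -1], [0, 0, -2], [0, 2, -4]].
xI - A = [[x + 2, -1, 1], [0, x, 2], [0, -2, x + 4]].

Expanding det(xI - A) along the first row:
det(xI - A) = + (x + 2)·det([[x, 2], [-2, x + 4]]) - (-1)·det([[0, 2], [0, x + 4]]) + (1)·det([[0, x], [0, -2]]).

Evaluating gives χ_A(x) = x^3 + 6x^2 + 12x + 8 = (x + 2)^3.

χ_A(x) = (x + 2)^3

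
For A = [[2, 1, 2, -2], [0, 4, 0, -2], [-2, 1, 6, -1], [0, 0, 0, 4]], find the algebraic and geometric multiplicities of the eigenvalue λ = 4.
The characteristic polynomial is (x - 4)^4, so the factor x - 4 appears with exponent 4: the algebraic multiplicity is 4.

rank(A - 4I) = 2, so the eigenspace has dimension 4 - 2 = 2: the geometric multiplicity is 2.

Since 2 < 4, A is not diagonalizable.

algebraic multiplicity 4, geometric multiplicity 2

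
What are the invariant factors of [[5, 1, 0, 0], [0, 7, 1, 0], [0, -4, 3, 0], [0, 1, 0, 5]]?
x - 5, (x - 5)^3

The Jordan structure of A has elementary divisors (x - 5)^3, (x - 5). Arranging the block sizes at each eigenvalue in decreasing order and taking row products gives the invariant factors.

Invariant factors (smallest first, each dividing the next): x - 5, (x - 5)^3.

Check: the last factor (x - 5)^3 is the minimal polynomial, and the product (x - 5)^4 is the characteristic polynomial.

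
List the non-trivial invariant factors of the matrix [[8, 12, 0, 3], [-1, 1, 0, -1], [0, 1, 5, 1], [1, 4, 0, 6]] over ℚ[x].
(x - 5)^2, (x - 5)^2

The Jordan structure of A has elementary divisors (x - 5)^2, (x - 5)^2. Arranging the block sizes at each eigenvalue in decreasing order and taking row products gives the invariant factors.

Invariant factors (smallest first, each dividing the next): (x - 5)^2, (x - 5)^2.

Check: the last factor (x - 5)^2 is the minimal polynomial, and the product (x - 5)^4 is the characteristic polynomial.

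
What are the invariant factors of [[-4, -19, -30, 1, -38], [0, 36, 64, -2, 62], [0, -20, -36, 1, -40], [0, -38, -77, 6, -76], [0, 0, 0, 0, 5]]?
The Jordan structure of A has elementary divisors (x + 4)^2, (x - 5)^2, (x - 5). Arranging the block sizes at each eigenvalue in decreasing order and taking row products gives the invariant factors.

Invariant factors (smallest first, each dividing the next): x - 5, (x - 5)^2(x + 4)^2.

Check: the last factor (x - 5)^2(x + 4)^2 is the minimal polynomial, and the product (x - 5)^3(x + 4)^2 is the characteristic polynomial.

x - 5, (x - 5)^2(x + 4)^2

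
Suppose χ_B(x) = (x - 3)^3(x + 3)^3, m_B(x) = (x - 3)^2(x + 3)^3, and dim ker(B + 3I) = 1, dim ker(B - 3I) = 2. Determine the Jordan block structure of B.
λ = -3: algebraic multiplicity 3 (exponent in χ_B), largest block size 3 (exponent in m_B), 1 block (geometric multiplicity). This forces block sizes [3].
λ = 3: algebraic multiplicity 3 (exponent in χ_B), largest block size 2 (exponent in m_B), 2 blocks (geometric multiplicity). These force block sizes [2, 1].

Jordan blocks: (-3, 3), (3, 2), (3, 1)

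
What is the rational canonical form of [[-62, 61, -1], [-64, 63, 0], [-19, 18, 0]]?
The invariant factors of A (the non-unit diagonal entries of the Smith normal form of xI - A over ℚ[x]) are (x - 3)^2(x + 5), each dividing the next. The characteristic polynomial is their product, (x - 3)^2(x + 5).

The rational canonical form is the block-diagonal matrix of companion matrices C(f_i):
R = [[0, 0, -45], [1, 0, 21], [0, 1, 1]].

R = [[0, 0, -45], [1, 0, 21], [0, 1, 1]]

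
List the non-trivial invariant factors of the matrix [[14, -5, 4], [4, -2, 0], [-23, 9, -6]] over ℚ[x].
The Jordan structure of A has elementary divisors (x - 2)^3. Arranging the block sizes at each eigenvalue in decreasing order and taking row products gives the invariant factors.

Invariant factors (smallest first, each dividing the next): (x - 2)^3.

Check: the last factor (x - 2)^3 is the minimal polynomial, and the product (x - 2)^3 is the characteristic polynomial.

(x - 2)^3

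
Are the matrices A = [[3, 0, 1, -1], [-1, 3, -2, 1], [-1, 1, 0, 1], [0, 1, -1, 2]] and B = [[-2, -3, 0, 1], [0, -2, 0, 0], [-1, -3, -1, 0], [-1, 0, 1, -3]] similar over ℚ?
trace(A) = 8 but trace(B) = -8. The trace is a similarity invariant, so A and B are not similar.

No.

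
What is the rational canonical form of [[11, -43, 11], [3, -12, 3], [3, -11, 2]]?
The invariant factors of A (the non-unit diagonal entries of the Smith normal form of xI - A over ℚ[x]) are (x - 3)(x + 1)^2, each dividing the next. The characteristic polynomial is their product, (x - 3)(x + 1)^2.

The rational canonical form is the block-diagonal matrix of companion matrices C(f_i):
R = [[0, 0, 3], [1, 0, 5], [0, 1, 1]].

R = [[0, 0, 3], [1, 0, 5], [0, 1, 1]]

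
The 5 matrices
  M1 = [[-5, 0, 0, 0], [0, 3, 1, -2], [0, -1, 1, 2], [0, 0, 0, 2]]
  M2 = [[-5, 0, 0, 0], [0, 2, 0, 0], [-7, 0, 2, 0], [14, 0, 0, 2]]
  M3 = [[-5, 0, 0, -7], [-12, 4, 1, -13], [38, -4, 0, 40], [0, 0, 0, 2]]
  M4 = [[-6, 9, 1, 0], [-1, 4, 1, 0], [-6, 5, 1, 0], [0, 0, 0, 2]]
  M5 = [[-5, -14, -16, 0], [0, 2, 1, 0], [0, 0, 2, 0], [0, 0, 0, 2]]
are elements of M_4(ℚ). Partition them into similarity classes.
2 classes: {M1, M3, M4, M5}, {M2}

Characteristic polynomials: χ_{M1} = (x - 2)^3(x + 5), χ_{M2} = (x - 2)^3(x + 5), χ_{M3} = (x - 2)^3(x + 5), χ_{M4} = (x - 2)^3(x + 5), χ_{M5} = (x - 2)^3(x + 5).

{M1, M3, M4, M5}: invariant factors x - 2, (x - 2)^2(x + 5).

{M2}: invariant factors x - 2, x - 2, (x - 2)(x + 5).

Matrices are similar if and only if their invariant-factor lists agree; the partition into similarity classes is {M1, M3, M4, M5}, {M2}.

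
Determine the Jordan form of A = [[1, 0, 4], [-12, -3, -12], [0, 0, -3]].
J = [[-3, 0, 0], [0, -3, 0], [0, 0, 1]]

The characteristic polynomial is det(xI - A) = (x - 1)(x + 3)^2, so the eigenvalues are -3 (algebraic multiplicity 2), 1 (algebraic multiplicity 1).

For λ = -3: rank(A + 3I) = 1. The eigenspace has dimension 3 - 1 = 2, so there are 2 Jordan blocks; the rank sequence gives block sizes [1, 1].

For λ = 1: algebraic multiplicity 1 gives one 1×1 block.

Assembling the blocks gives the Jordan form J above.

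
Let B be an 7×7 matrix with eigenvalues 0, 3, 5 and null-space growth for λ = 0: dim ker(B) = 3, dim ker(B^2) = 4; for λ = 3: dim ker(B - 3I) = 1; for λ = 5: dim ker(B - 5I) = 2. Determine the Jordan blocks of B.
Jordan blocks: (0, 2), (0, 1), (0, 1), (3, 1), (5, 1), (5, 1)

λ = 0: successive nullity increments [3, 1] count blocks of size ≥ k; block sizes are [2, 1, 1].
λ = 3: successive nullity increments [1] count blocks of size ≥ k; block sizes are [1].
λ = 5: successive nullity increments [2] count blocks of size ≥ k; block sizes are [1, 1].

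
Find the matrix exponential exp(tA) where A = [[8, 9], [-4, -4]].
A has Jordan form J = [[2, 1], [0, 2]] with A = PJP^{-1}, so e^{tA} = P e^{tJ} P^{-1}.

For a Jordan block J_k(λ), e^{tJ_k(λ)} = e^{λt} · (I + tN + t^2 N^2/2! + ... + t^{k-1} N^{k-1}/(k-1)!) where N is the nilpotent superdiagonal part.

Assembling the blocks and conjugating back gives the entries of e^{tA} as shown above.

e^{tA} = [[(6*t + 1)*e^{2*t}, 9*t*e^{2*t}], [-4*t*e^{2*t}, (1 - 6*t)*e^{2*t}]]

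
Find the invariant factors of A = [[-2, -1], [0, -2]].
(x + 2)^2

The Jordan structure of A has elementary divisors (x + 2)^2. Arranging the block sizes at each eigenvalue in decreasing order and taking row products gives the invariant factors.

Invariant factors (smallest first, each dividing the next): (x + 2)^2.

Check: the last factor (x + 2)^2 is the minimal polynomial, and the product (x + 2)^2 is the characteristic polynomial.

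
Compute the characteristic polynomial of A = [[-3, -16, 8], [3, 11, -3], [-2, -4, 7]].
χ_A(x) = (x - 5)^3

xI - A = [[x + 3, 16, -8], [-3, x - 11, 3], [2, 4, x - 7]].

Expanding det(xI - A) along the first row:
det(xI - A) = + (x + 3)·det([[x - 11, 3], [4, x - 7]]) - (16)·det([[-3, 3], [2, x - 7]]) + (-8)·det([[-3, x - 11], [2, 4]]).

Evaluating gives χ_A(x) = x^3 - 15x^2 + 75x - 125 = (x - 5)^3.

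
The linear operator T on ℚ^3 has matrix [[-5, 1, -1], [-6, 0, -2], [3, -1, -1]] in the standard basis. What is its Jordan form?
The characteristic polynomial is det(xI - A) = (x + 2)^3, so the eigenvalues are -2 (algebraic multiplicity 3).

For λ = -2: rank(A + 2I) = 1, rank((A + 2I)^2) = 0. The eigenspace has dimension 3 - 1 = 2, so there are 2 Jordan blocks; the rank sequence gives block sizes [2, 1].

Assembling the blocks gives the Jordan form J above.

J = [[-2, 1, 0], [0, -2, 0], [0, 0, -2]]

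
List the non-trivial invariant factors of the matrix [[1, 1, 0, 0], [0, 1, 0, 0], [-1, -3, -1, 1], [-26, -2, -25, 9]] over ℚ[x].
(x - 4)^2(x - 1)^2

The Jordan structure of A has elementary divisors (x - 1)^2, (x - 4)^2. Arranging the block sizes at each eigenvalue in decreasing order and taking row products gives the invariant factors.

Invariant factors (smallest first, each dividing the next): (x - 4)^2(x - 1)^2.

Check: the last factor (x - 4)^2(x - 1)^2 is the minimal polynomial, and the product (x - 4)^2(x - 1)^2 is the characteristic polynomial.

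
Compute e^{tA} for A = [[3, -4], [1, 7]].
A has Jordan form J = [[5, 1], [0, 5]] with A = PJP^{-1}, so e^{tA} = P e^{tJ} P^{-1}.

For a Jordan block J_k(λ), e^{tJ_k(λ)} = e^{λt} · (I + tN + t^2 N^2/2! + ... + t^{k-1} N^{k-1}/(k-1)!) where N is the nilpotent superdiagonal part.

Assembling the blocks and conjugating back gives the entries of e^{tA} as shown above.

e^{tA} = [[(1 - 2*t)*e^{5*t}, -4*t*e^{5*t}], [t*e^{5*t}, (2*t + 1)*e^{5*t}]]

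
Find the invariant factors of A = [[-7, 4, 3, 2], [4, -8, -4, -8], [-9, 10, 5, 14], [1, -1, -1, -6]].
The Jordan structure of A has elementary divisors (x + 4)^2, (x + 4)^2. Arranging the block sizes at each eigenvalue in decreasing order and taking row products gives the invariant factors.

Invariant factors (smallest first, each dividing the next): (x + 4)^2, (x + 4)^2.

Check: the last factor (x + 4)^2 is the minimal polynomial, and the product (x + 4)^4 is the characteristic polynomial.

(x + 4)^2, (x + 4)^2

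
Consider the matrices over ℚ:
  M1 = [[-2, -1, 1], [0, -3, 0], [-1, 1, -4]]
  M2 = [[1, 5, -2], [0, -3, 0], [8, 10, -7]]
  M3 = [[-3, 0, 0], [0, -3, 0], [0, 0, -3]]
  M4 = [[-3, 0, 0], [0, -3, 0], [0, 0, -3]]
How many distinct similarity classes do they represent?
2 classes: {M1, M2}, {M3, M4}

Characteristic polynomials: χ_{M1} = (x + 3)^3, χ_{M2} = (x + 3)^3, χ_{M3} = (x + 3)^3, χ_{M4} = (x + 3)^3.

{M1, M2}: invariant factors x + 3, (x + 3)^2.

{M3, M4}: invariant factors x + 3, x + 3, x + 3.

Matrices are similar if and only if their invariant-factor lists agree; the partition into similarity classes is {M1, M2}, {M3, M4}.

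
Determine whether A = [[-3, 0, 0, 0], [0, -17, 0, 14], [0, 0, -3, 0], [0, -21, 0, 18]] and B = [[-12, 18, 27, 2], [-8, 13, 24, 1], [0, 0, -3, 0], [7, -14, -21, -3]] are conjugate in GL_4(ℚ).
No.

Both have characteristic polynomial (x - 4)(x + 3)^3, but the minimal polynomial of A is (x - 4)(x + 3) while the minimal polynomial of B is (x - 4)(x + 3)^2. The minimal polynomial is a similarity invariant, so A and B are not similar.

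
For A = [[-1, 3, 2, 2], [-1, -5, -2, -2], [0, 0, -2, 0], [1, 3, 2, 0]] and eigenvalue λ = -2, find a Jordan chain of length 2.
v_1 = [[0, -3, 3, 2]]^T, v_2 = [[1, -1, 0, 1]]^T

We seek v_1 ∈ ker((A + 2I)^2) \ ker(A + 2I), then set v_{i+1} = (A + 2I) v_i.

One such chain is v_1 = [[0, -3, 3, 2]]^T, v_2 = [[1, -1, 0, 1]]^T. Check: (A + 2I) v_2 = [[0, 0, 0, 0]]^T = 0.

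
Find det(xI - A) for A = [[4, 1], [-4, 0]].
xI - A = [[x - 4, -1], [4, x]].

Expanding det(xI - A) along the first row:
det(xI - A) = + (x - 4)·det([[x]]) - (-1)·det([[4]]).

Evaluating gives χ_A(x) = x^2 - 4x + 4 = (x - 2)^2.

χ_A(x) = (x - 2)^2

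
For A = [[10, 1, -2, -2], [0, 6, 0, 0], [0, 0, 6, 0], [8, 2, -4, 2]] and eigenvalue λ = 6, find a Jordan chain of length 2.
We seek v_1 ∈ ker((A - 6I)^2) \ ker(A - 6I), then set v_{i+1} = (A - 6I) v_i.

One such chain is v_1 = [[-1, 1, 0, -2]]^T, v_2 = [[1, 0, 0, 2]]^T. Check: (A - 6I) v_2 = [[0, 0, 0, 0]]^T = 0.

v_1 = [[-1, 1, 0, -2]]^T, v_2 = [[1, 0, 0, 2]]^T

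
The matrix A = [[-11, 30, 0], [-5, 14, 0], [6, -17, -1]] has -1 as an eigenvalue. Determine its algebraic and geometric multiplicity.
algebraic multiplicity 2, geometric multiplicity 1

The characteristic polynomial is (x - 4)(x + 1)^2, so the factor x + 1 appears with exponent 2: the algebraic multiplicity is 2.

rank(A + I) = 2, so the eigenspace has dimension 3 - 2 = 1: the geometric multiplicity is 1.

Since 1 < 2, A is not diagonalizable.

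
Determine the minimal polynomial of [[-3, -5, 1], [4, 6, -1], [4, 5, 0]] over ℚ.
m_A(x) = (x - 1)^2

The characteristic polynomial factors as (x - 1)^3. The minimal polynomial is ∏(x - λ)^{k_λ} where k_λ is the size of the largest Jordan block at λ.

For λ = 1: rank(A - I) = 1, and the largest Jordan block has size 2 (the smallest k with rank((A - I)^k) = rank((A - I)^(k+1))).

So m_A(x) = (x - 1)^2.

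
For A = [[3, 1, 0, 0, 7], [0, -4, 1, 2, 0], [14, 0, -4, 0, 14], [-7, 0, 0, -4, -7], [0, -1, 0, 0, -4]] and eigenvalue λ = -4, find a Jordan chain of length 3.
v_1 = [[1, 0, 1, 0, -1]]^T, v_2 = [[0, 1, 0, 0, 0]]^T, v_3 = [[1, 0, 0, 0, -1]]^T

We seek v_1 ∈ ker((A + 4I)^3) \ ker((A + 4I)^2), then set v_{i+1} = (A + 4I) v_i.

One such chain is v_1 = [[1, 0, 1, 0, -1]]^T, v_2 = [[0, 1, 0, 0, 0]]^T, v_3 = [[1, 0, 0, 0, -1]]^T. Check: (A + 4I) v_3 = [[0, 0, 0, 0, 0]]^T = 0.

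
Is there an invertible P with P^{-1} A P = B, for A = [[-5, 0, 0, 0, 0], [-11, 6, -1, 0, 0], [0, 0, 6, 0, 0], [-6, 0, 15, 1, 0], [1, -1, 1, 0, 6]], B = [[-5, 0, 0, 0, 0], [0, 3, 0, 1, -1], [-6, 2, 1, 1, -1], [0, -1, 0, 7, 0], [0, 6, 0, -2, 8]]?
Yes.

Two matrices over a field are similar if and only if they have the same invariant factors.

Both A and B have characteristic polynomial (x - 6)^3(x - 1)(x + 5) and minimal polynomial (x - 6)^3(x - 1)(x + 5). Computing further, both have invariant factors (x - 6)^3(x - 1)(x + 5). Hence A and B are similar.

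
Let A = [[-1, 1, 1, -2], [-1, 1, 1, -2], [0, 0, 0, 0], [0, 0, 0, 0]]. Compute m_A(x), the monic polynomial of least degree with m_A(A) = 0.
m_A(x) = x^2

The characteristic polynomial factors as x^4. The minimal polynomial is ∏(x - λ)^{k_λ} where k_λ is the size of the largest Jordan block at λ.

For λ = 0: rank(A) = 1, and the largest Jordan block has size 2 (the smallest k with rank(A^k) = rank(A^(k+1))).

So m_A(x) = x^2.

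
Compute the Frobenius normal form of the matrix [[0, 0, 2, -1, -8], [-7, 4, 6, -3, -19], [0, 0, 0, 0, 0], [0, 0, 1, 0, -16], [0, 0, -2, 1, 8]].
The invariant factors of A (the non-unit diagonal entries of the Smith normal form of xI - A over ℚ[x]) are x(x - 4), x(x - 4)^2, each dividing the next. The characteristic polynomial is their product, x^2(x - 4)^3.

The rational canonical form is the block-diagonal matrix of companion matrices C(f_i):
R = [[0, 0, 0, 0, 0], [1, 4, 0, 0, 0], [0, 0, 0, 0, 0], [0, 0, 1, 0, -16], [0, 0, 0, 1, 8]].

R = [[0, 0, 0, 0, 0], [1, 4, 0, 0, 0], [0, 0, 0, 0, 0], [0, 0, 1, 0, -16], [0, 0, 0, 1, 8]]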